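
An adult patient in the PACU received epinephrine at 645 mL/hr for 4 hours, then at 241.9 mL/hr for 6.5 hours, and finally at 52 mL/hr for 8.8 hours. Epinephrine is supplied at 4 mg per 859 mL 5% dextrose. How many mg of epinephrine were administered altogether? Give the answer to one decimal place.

Concentration = 4 mg ÷ 859 mL = 0.004656577 mg/mL
Stage 1: 645 mL/hr × 4 hr = 2580 mL → 2580 mL × 0.004656577 mg/mL = 12.01397 mg
Stage 2: 241.9 mL/hr × 6.5 hr = 1572.35 mL → 1572.35 mL × 0.004656577 mg/mL = 7.321769 mg
Stage 3: 52 mL/hr × 8.8 hr = 457.6 mL → 457.6 mL × 0.004656577 mg/mL = 2.13085 mg
Total = 12.01397 + 7.321769 + 2.13085 = 21.46659 mg

21.5 mg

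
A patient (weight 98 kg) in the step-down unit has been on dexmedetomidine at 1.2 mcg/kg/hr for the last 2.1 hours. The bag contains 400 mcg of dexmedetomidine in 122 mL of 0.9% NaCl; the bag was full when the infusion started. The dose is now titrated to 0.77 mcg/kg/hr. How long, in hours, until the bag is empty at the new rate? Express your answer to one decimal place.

2.0 hours

Initial rate:
Dose = 1.2 mcg/kg/hr × 98 kg = 117.6 mcg/hr
Concentration = 400 mcg ÷ 122 mL = 3.278689 mcg/mL
Rate = 117.6 mcg/hr ÷ 3.278689 mcg/mL = 35.868 mL/hr
Volume infused so far = 35.868 mL/hr × 2.1 hr = 75.3228 mL
Volume remaining = 122 − 75.3228 = 46.6772 mL
New rate:
Dose = 0.77 mcg/kg/hr × 98 kg = 75.46 mcg/hr
Rate = 75.46 mcg/hr ÷ 3.278689 mcg/mL = 23.0153 mL/hr
Time remaining = 46.6772 mL ÷ 23.0153 mL/hr = 2.028094 hr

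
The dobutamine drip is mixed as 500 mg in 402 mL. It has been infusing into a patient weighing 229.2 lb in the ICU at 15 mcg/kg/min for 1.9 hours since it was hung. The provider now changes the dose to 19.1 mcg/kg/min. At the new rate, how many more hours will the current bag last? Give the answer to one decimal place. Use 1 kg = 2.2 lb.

2.7 hours

Initial rate:
Weight = 229.2 lb ÷ 2.2 lb/kg = 104.1818 kg
Dose = 15 mcg/kg/min × 104.1818 kg = 1562.727 mcg/min
1562.727 mcg/min × 60 min/hr = 93763.64 mcg/hr
Concentration = 500 mg ÷ 402 mL = 1.243781 mg/mL = 1243.781 mcg/mL
Rate = 93763.64 mcg/hr ÷ 1243.781 mcg/mL = 75.38596 mL/hr
Volume infused so far = 75.38596 mL/hr × 1.9 hr = 143.2333 mL
Volume remaining = 402 − 143.2333 = 258.7667 mL
New rate:
Dose = 19.1 mcg/kg/min × 104.1818 kg = 1989.873 mcg/min
1989.873 mcg/min × 60 min/hr = 119392.4 mcg/hr
Rate = 119392.4 mcg/hr ÷ 1243.781 mcg/mL = 95.99146 mL/hr
Time remaining = 258.7667 mL ÷ 95.99146 mL/hr = 2.695726 hr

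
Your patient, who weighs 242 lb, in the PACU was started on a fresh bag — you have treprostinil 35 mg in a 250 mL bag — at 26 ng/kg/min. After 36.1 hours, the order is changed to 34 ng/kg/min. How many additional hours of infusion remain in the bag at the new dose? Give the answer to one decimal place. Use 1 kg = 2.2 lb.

Initial rate:
Weight = 242 lb ÷ 2.2 lb/kg = 110 kg
Dose = 26 ng/kg/min × 110 kg = 2860 ng/min
2860 ng/min × 60 min/hr = 171600 ng/hr
Concentration = 35 mg ÷ 250 mL = 0.14 mg/mL = 140000 ng/mL
Rate = 171600 ng/hr ÷ 140000 ng/mL = 1.225714 mL/hr
Volume infused so far = 1.225714 mL/hr × 36.1 hr = 44.24829 mL
Volume remaining = 250 − 44.24829 = 205.7517 mL
New rate:
Dose = 34 ng/kg/min × 110 kg = 3740 ng/min
3740 ng/min × 60 min/hr = 224400 ng/hr
Rate = 224400 ng/hr ÷ 140000 ng/mL = 1.602857 mL/hr
Time remaining = 205.7517 mL ÷ 1.602857 mL/hr = 128.3656 hr

128.4 hours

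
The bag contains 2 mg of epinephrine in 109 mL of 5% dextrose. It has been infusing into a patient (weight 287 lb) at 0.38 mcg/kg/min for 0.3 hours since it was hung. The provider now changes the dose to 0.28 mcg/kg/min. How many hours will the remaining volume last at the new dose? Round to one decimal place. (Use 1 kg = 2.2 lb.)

Initial rate:
Weight = 287 lb ÷ 2.2 lb/kg = 130.4545 kg
Dose = 0.38 mcg/kg/min × 130.4545 kg = 49.57273 mcg/min
49.57273 mcg/min × 60 min/hr = 2974.364 mcg/hr
Concentration = 2 mg ÷ 109 mL = 0.01834862 mg/mL = 18.34862 mcg/mL
Rate = 2974.364 mcg/hr ÷ 18.34862 mcg/mL = 162.1028 mL/hr
Volume infused so far = 162.1028 mL/hr × 0.3 hr = 48.63085 mL
Volume remaining = 109 − 48.63085 = 60.36915 mL
New rate:
Dose = 0.28 mcg/kg/min × 130.4545 kg = 36.52727 mcg/min
36.52727 mcg/min × 60 min/hr = 2191.636 mcg/hr
Rate = 2191.636 mcg/hr ÷ 18.34862 mcg/mL = 119.4442 mL/hr
Time remaining = 60.36915 mL ÷ 119.4442 mL/hr = 0.5054173 hr

0.5 hours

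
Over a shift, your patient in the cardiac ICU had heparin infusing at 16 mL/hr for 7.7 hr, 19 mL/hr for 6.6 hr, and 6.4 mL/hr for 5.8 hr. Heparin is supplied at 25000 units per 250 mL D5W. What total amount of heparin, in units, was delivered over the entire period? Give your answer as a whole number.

28572 units

Concentration = 25000 units ÷ 250 mL = 100 units/mL
Stage 1: 16 mL/hr × 7.7 hr = 123.2 mL → 123.2 mL × 100 units/mL = 12320 units
Stage 2: 19 mL/hr × 6.6 hr = 125.4 mL → 125.4 mL × 100 units/mL = 12540 units
Stage 3: 6.4 mL/hr × 5.8 hr = 37.12 mL → 37.12 mL × 100 units/mL = 3712 units
Total = 12320 + 12540 + 3712 = 28572 units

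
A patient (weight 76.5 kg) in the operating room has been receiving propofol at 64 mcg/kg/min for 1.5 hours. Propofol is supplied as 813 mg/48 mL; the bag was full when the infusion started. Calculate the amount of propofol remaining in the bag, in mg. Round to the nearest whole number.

Dose = 64 mcg/kg/min × 76.5 kg = 4896 mcg/min
4896 mcg/min × 60 min/hr = 293760 mcg/hr
Concentration = 813 mg ÷ 48 mL = 16.9375 mg/mL = 16937.5 mcg/mL
Rate = 293760 mcg/hr ÷ 16937.5 mcg/mL = 17.34376 mL/hr
Volume infused = 17.34376 mL/hr × 1.5 hr = 26.01565 mL
Volume remaining = 48 − 26.01565 = 21.98435 mL
Drug remaining = 21.98435 mL × 16937.5 mcg/mL = 372360 mcg = 372.36 mg

372 mg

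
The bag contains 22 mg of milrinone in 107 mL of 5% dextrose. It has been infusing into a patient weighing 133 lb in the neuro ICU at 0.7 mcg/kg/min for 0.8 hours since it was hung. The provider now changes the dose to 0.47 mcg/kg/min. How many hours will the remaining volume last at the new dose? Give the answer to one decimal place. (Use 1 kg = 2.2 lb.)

Initial rate:
Weight = 133 lb ÷ 2.2 lb/kg = 60.45455 kg
Dose = 0.7 mcg/kg/min × 60.45455 kg = 42.31818 mcg/min
42.31818 mcg/min × 60 min/hr = 2539.091 mcg/hr
Concentration = 22 mg ÷ 107 mL = 0.2056075 mg/mL = 205.6075 mcg/mL
Rate = 2539.091 mcg/hr ÷ 205.6075 mcg/mL = 12.34921 mL/hr
Volume infused so far = 12.34921 mL/hr × 0.8 hr = 9.879372 mL
Volume remaining = 107 − 9.879372 = 97.12063 mL
New rate:
Dose = 0.47 mcg/kg/min × 60.45455 kg = 28.41364 mcg/min
28.41364 mcg/min × 60 min/hr = 1704.818 mcg/hr
Rate = 1704.818 mcg/hr ÷ 205.6075 mcg/mL = 8.291616 mL/hr
Time remaining = 97.12063 mL ÷ 8.291616 mL/hr = 11.71311 hr

11.7 hours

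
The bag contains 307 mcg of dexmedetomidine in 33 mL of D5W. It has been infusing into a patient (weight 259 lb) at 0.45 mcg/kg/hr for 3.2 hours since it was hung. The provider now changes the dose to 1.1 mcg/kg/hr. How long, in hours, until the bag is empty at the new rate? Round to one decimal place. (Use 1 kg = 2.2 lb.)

1.1 hours

Initial rate:
Weight = 259 lb ÷ 2.2 lb/kg = 117.7273 kg
Dose = 0.45 mcg/kg/hr × 117.7273 kg = 52.97727 mcg/hr
Concentration = 307 mcg ÷ 33 mL = 9.30303 mcg/mL
Rate = 52.97727 mcg/hr ÷ 9.30303 mcg/mL = 5.694625 mL/hr
Volume infused so far = 5.694625 mL/hr × 3.2 hr = 18.2228 mL
Volume remaining = 33 − 18.2228 = 14.7772 mL
New rate:
Dose = 1.1 mcg/kg/hr × 117.7273 kg = 129.5 mcg/hr
Rate = 129.5 mcg/hr ÷ 9.30303 mcg/mL = 13.9202 mL/hr
Time remaining = 14.7772 mL ÷ 13.9202 mL/hr = 1.061565 hr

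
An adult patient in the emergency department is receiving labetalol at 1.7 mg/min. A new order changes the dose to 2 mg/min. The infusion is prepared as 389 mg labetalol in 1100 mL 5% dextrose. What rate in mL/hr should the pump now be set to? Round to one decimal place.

2 mg/min × 60 min/hr = 120 mg/hr
Concentration = 389 mg ÷ 1100 mL = 0.3536364 mg/mL
Rate = 120 mg/hr ÷ 0.3536364 mg/mL = 339.3316 mL/hr

339.3 mL/hr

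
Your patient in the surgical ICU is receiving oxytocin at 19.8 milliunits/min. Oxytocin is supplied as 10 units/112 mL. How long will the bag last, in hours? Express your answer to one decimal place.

19.8 milliunits/min × 60 min/hr = 1188 milliunits/hr
Concentration = 10 units ÷ 112 mL = 0.08928571 units/mL = 89.28571 milliunits/mL
Rate = 1188 milliunits/hr ÷ 89.28571 milliunits/mL = 13.3056 mL/hr
Duration = 112 mL ÷ 13.3056 mL/hr = 8.417508 hr

8.4 hours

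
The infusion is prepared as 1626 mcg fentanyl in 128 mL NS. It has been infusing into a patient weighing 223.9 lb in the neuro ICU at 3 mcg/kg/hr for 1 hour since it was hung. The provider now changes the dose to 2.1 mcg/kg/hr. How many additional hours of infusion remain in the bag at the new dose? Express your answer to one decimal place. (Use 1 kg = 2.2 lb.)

6.2 hours

Initial rate:
Weight = 223.9 lb ÷ 2.2 lb/kg = 101.7727 kg
Dose = 3 mcg/kg/hr × 101.7727 kg = 305.3182 mcg/hr
Concentration = 1626 mcg ÷ 128 mL = 12.70312 mcg/mL
Rate = 305.3182 mcg/hr ÷ 12.70312 mcg/mL = 24.03489 mL/hr
Volume infused so far = 24.03489 mL/hr × 1 hr = 24.03489 mL
Volume remaining = 128 − 24.03489 = 103.9651 mL
New rate:
Dose = 2.1 mcg/kg/hr × 101.7727 kg = 213.7227 mcg/hr
Rate = 213.7227 mcg/hr ÷ 12.70312 mcg/mL = 16.82442 mL/hr
Time remaining = 103.9651 mL ÷ 16.82442 mL/hr = 6.179417 hr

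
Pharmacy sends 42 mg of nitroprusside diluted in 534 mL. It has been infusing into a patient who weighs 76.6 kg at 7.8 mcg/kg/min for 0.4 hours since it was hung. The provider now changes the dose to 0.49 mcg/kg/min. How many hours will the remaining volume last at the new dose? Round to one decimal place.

12.3 hours

Initial rate:
Dose = 7.8 mcg/kg/min × 76.6 kg = 597.48 mcg/min
597.48 mcg/min × 60 min/hr = 35848.8 mcg/hr
Concentration = 42 mg ÷ 534 mL = 0.07865169 mg/mL = 78.65169 mcg/mL
Rate = 35848.8 mcg/hr ÷ 78.65169 mcg/mL = 455.7919 mL/hr
Volume infused so far = 455.7919 mL/hr × 0.4 hr = 182.3168 mL
Volume remaining = 534 − 182.3168 = 351.6832 mL
New rate:
Dose = 0.49 mcg/kg/min × 76.6 kg = 37.534 mcg/min
37.534 mcg/min × 60 min/hr = 2252.04 mcg/hr
Rate = 2252.04 mcg/hr ÷ 78.65169 mcg/mL = 28.63308 mL/hr
Time remaining = 351.6832 mL ÷ 28.63308 mL/hr = 12.28241 hr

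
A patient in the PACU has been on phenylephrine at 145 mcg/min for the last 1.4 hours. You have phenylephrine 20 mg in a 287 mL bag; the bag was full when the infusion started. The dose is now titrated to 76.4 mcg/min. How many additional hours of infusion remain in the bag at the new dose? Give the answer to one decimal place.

Initial rate:
145 mcg/min × 60 min/hr = 8700 mcg/hr
Concentration = 20 mg ÷ 287 mL = 0.06968641 mg/mL = 69.68641 mcg/mL
Rate = 8700 mcg/hr ÷ 69.68641 mcg/mL = 124.845 mL/hr
Volume infused so far = 124.845 mL/hr × 1.4 hr = 174.783 mL
Volume remaining = 287 − 174.783 = 112.217 mL
New rate:
76.4 mcg/min × 60 min/hr = 4584 mcg/hr
Rate = 4584 mcg/hr ÷ 69.68641 mcg/mL = 65.7804 mL/hr
Time remaining = 112.217 mL ÷ 65.7804 mL/hr = 1.705934 hr

1.7 hours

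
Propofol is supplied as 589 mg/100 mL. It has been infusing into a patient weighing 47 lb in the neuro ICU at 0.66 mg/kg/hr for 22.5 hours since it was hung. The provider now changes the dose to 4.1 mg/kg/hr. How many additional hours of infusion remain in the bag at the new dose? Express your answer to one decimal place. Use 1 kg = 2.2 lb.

3.1 hours

Initial rate:
Weight = 47 lb ÷ 2.2 lb/kg = 21.36364 kg
Dose = 0.66 mg/kg/hr × 21.36364 kg = 14.1 mg/hr
Concentration = 589 mg ÷ 100 mL = 5.89 mg/mL
Rate = 14.1 mg/hr ÷ 5.89 mg/mL = 2.393888 mL/hr
Volume infused so far = 2.393888 mL/hr × 22.5 hr = 53.86248 mL
Volume remaining = 100 − 53.86248 = 46.13752 mL
New rate:
Dose = 4.1 mg/kg/hr × 21.36364 kg = 87.59091 mg/hr
Rate = 87.59091 mg/hr ÷ 5.89 mg/mL = 14.87112 mL/hr
Time remaining = 46.13752 mL ÷ 14.87112 mL/hr = 3.102491 hr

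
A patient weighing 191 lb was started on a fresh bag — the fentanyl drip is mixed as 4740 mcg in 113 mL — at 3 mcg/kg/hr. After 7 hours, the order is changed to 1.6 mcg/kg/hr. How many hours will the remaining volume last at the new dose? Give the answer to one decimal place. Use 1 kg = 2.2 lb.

21.0 hours

Initial rate:
Weight = 191 lb ÷ 2.2 lb/kg = 86.81818 kg
Dose = 3 mcg/kg/hr × 86.81818 kg = 260.4545 mcg/hr
Concentration = 4740 mcg ÷ 113 mL = 41.9469 mcg/mL
Rate = 260.4545 mcg/hr ÷ 41.9469 mcg/mL = 6.209148 mL/hr
Volume infused so far = 6.209148 mL/hr × 7 hr = 43.46404 mL
Volume remaining = 113 − 43.46404 = 69.53596 mL
New rate:
Dose = 1.6 mcg/kg/hr × 86.81818 kg = 138.9091 mcg/hr
Rate = 138.9091 mcg/hr ÷ 41.9469 mcg/mL = 3.311546 mL/hr
Time remaining = 69.53596 mL ÷ 3.311546 mL/hr = 20.99804 hr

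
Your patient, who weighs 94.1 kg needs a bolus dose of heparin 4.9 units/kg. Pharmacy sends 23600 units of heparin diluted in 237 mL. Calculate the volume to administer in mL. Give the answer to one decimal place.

4.6 mL

Dose = 4.9 units/kg × 94.1 kg = 461.09 units
Concentration = 23600 units ÷ 237 mL = 99.57806 units/mL
Volume = 461.09 units ÷ 99.57806 units/mL = 4.630438 mL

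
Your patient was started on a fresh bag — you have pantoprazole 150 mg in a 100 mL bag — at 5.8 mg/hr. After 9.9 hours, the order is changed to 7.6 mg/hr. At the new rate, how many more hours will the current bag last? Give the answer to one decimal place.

12.2 hours

Initial rate:
Concentration = 150 mg ÷ 100 mL = 1.5 mg/mL
Rate = 5.8 mg/hr ÷ 1.5 mg/mL = 3.866667 mL/hr
Volume infused so far = 3.866667 mL/hr × 9.9 hr = 38.28 mL
Volume remaining = 100 − 38.28 = 61.72 mL
New rate:
Rate = 7.6 mg/hr ÷ 1.5 mg/mL = 5.066667 mL/hr
Time remaining = 61.72 mL ÷ 5.066667 mL/hr = 12.18158 hr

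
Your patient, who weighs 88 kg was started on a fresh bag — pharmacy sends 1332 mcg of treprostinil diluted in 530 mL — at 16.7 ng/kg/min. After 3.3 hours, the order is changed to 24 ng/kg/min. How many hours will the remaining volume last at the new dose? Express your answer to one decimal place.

Initial rate:
Dose = 16.7 ng/kg/min × 88 kg = 1469.6 ng/min
1469.6 ng/min × 60 min/hr = 88176 ng/hr
Concentration = 1332 mcg ÷ 530 mL = 2.513208 mcg/mL = 2513.208 ng/mL
Rate = 88176 ng/hr ÷ 2513.208 ng/mL = 35.08505 mL/hr
Volume infused so far = 35.08505 mL/hr × 3.3 hr = 115.7806 mL
Volume remaining = 530 − 115.7806 = 414.2194 mL
New rate:
Dose = 24 ng/kg/min × 88 kg = 2112 ng/min
2112 ng/min × 60 min/hr = 126720 ng/hr
Rate = 126720 ng/hr ÷ 2513.208 ng/mL = 50.42162 mL/hr
Time remaining = 414.2194 mL ÷ 50.42162 mL/hr = 8.215114 hr

8.2 hours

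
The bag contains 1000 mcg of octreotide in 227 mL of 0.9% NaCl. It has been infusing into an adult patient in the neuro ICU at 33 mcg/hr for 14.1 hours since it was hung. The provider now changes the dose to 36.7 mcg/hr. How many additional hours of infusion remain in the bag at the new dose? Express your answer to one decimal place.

Initial rate:
Concentration = 1000 mcg ÷ 227 mL = 4.405286 mcg/mL
Rate = 33 mcg/hr ÷ 4.405286 mcg/mL = 7.491 mL/hr
Volume infused so far = 7.491 mL/hr × 14.1 hr = 105.6231 mL
Volume remaining = 227 − 105.6231 = 121.3769 mL
New rate:
Rate = 36.7 mcg/hr ÷ 4.405286 mcg/mL = 8.3309 mL/hr
Time remaining = 121.3769 mL ÷ 8.3309 mL/hr = 14.56948 hr

14.6 hours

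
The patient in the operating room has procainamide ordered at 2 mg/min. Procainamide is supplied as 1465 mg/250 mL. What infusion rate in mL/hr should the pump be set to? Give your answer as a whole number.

20 mL/hr

2 mg/min × 60 min/hr = 120 mg/hr
Concentration = 1465 mg ÷ 250 mL = 5.86 mg/mL
Rate = 120 mg/hr ÷ 5.86 mg/mL = 20.47782 mL/hr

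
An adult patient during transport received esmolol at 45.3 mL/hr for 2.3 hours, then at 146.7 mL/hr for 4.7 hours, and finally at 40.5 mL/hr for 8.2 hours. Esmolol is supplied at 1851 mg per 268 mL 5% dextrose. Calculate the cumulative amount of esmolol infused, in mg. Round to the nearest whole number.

Concentration = 1851 mg ÷ 268 mL = 6.906716 mg/mL
Stage 1: 45.3 mL/hr × 2.3 hr = 104.19 mL → 104.19 mL × 6.906716 mg/mL = 719.6108 mg
Stage 2: 146.7 mL/hr × 4.7 hr = 689.49 mL → 689.49 mL × 6.906716 mg/mL = 4762.112 mg
Stage 3: 40.5 mL/hr × 8.2 hr = 332.1 mL → 332.1 mL × 6.906716 mg/mL = 2293.721 mg
Total = 719.6108 + 4762.112 + 2293.721 = 7775.443 mg

7775 mg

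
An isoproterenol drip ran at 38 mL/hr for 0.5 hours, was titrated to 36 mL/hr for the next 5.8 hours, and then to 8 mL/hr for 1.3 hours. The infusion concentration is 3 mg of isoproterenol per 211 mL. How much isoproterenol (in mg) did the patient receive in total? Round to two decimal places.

3.39 mg

Concentration = 3 mg ÷ 211 mL = 0.01421801 mg/mL
Stage 1: 38 mL/hr × 0.5 hr = 19 mL → 19 mL × 0.01421801 mg/mL = 0.2701422 mg
Stage 2: 36 mL/hr × 5.8 hr = 208.8 mL → 208.8 mL × 0.01421801 mg/mL = 2.96872 mg
Stage 3: 8 mL/hr × 1.3 hr = 10.4 mL → 10.4 mL × 0.01421801 mg/mL = 0.1478673 mg
Total = 0.2701422 + 2.96872 + 0.1478673 = 3.38673 mg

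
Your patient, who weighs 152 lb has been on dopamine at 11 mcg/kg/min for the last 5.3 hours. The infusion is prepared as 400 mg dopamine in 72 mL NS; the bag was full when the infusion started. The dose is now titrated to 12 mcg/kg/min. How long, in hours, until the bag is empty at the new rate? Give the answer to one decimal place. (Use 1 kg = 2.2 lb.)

Initial rate:
Weight = 152 lb ÷ 2.2 lb/kg = 69.09091 kg
Dose = 11 mcg/kg/min × 69.09091 kg = 760 mcg/min
760 mcg/min × 60 min/hr = 45600 mcg/hr
Concentration = 400 mg ÷ 72 mL = 5.555556 mg/mL = 5555.556 mcg/mL
Rate = 45600 mcg/hr ÷ 5555.556 mcg/mL = 8.208 mL/hr
Volume infused so far = 8.208 mL/hr × 5.3 hr = 43.5024 mL
Volume remaining = 72 − 43.5024 = 28.4976 mL
New rate:
Dose = 12 mcg/kg/min × 69.09091 kg = 829.0909 mcg/min
829.0909 mcg/min × 60 min/hr = 49745.45 mcg/hr
Rate = 49745.45 mcg/hr ÷ 5555.556 mcg/mL = 8.954182 mL/hr
Time remaining = 28.4976 mL ÷ 8.954182 mL/hr = 3.182602 hr

3.2 hours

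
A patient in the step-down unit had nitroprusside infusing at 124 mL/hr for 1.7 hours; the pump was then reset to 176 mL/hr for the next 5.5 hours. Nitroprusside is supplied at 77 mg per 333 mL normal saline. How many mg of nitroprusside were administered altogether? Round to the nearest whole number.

273 mg

Concentration = 77 mg ÷ 333 mL = 0.2312312 mg/mL
Stage 1: 124 mL/hr × 1.7 hr = 210.8 mL → 210.8 mL × 0.2312312 mg/mL = 48.74354 mg
Stage 2: 176 mL/hr × 5.5 hr = 968 mL → 968 mL × 0.2312312 mg/mL = 223.8318 mg
Total = 48.74354 + 223.8318 = 272.5754 mg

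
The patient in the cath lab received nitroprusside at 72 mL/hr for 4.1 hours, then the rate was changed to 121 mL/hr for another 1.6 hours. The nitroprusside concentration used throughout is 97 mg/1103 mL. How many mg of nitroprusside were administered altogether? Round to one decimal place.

43.0 mg

Concentration = 97 mg ÷ 1103 mL = 0.08794198 mg/mL
Stage 1: 72 mL/hr × 4.1 hr = 295.2 mL → 295.2 mL × 0.08794198 mg/mL = 25.96047 mg
Stage 2: 121 mL/hr × 1.6 hr = 193.6 mL → 193.6 mL × 0.08794198 mg/mL = 17.02557 mg
Total = 25.96047 + 17.02557 = 42.98604 mg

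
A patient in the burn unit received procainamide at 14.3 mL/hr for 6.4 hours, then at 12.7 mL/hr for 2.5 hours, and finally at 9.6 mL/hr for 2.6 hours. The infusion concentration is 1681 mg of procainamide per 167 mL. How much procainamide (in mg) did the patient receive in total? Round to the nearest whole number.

Concentration = 1681 mg ÷ 167 mL = 10.06587 mg/mL
Stage 1: 14.3 mL/hr × 6.4 hr = 91.52 mL → 91.52 mL × 10.06587 mg/mL = 921.2283 mg
Stage 2: 12.7 mL/hr × 2.5 hr = 31.75 mL → 31.75 mL × 10.06587 mg/mL = 319.5913 mg
Stage 3: 9.6 mL/hr × 2.6 hr = 24.96 mL → 24.96 mL × 10.06587 mg/mL = 251.2441 mg
Total = 921.2283 + 319.5913 + 251.2441 = 1492.064 mg

1492 mg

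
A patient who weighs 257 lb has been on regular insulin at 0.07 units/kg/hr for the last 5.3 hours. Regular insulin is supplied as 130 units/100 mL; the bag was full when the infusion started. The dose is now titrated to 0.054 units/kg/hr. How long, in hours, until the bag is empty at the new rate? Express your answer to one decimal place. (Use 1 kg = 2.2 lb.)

Initial rate:
Weight = 257 lb ÷ 2.2 lb/kg = 116.8182 kg
Dose = 0.07 units/kg/hr × 116.8182 kg = 8.177273 units/hr
Concentration = 130 units ÷ 100 mL = 1.3 units/mL
Rate = 8.177273 units/hr ÷ 1.3 units/mL = 6.29021 mL/hr
Volume infused so far = 6.29021 mL/hr × 5.3 hr = 33.33811 mL
Volume remaining = 100 − 33.33811 = 66.66189 mL
New rate:
Dose = 0.054 units/kg/hr × 116.8182 kg = 6.308182 units/hr
Rate = 6.308182 units/hr ÷ 1.3 units/mL = 4.852448 mL/hr
Time remaining = 66.66189 mL ÷ 4.852448 mL/hr = 13.73779 hr

13.7 hours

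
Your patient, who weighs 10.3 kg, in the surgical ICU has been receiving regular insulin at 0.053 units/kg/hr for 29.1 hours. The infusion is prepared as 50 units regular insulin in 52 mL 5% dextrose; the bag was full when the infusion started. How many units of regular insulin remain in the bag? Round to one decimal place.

34.1 units

Dose = 0.053 units/kg/hr × 10.3 kg = 0.5459 units/hr
Concentration = 50 units ÷ 52 mL = 0.9615385 units/mL
Rate = 0.5459 units/hr ÷ 0.9615385 units/mL = 0.567736 mL/hr
Volume infused = 0.567736 mL/hr × 29.1 hr = 16.52112 mL
Volume remaining = 52 − 16.52112 = 35.47888 mL
Drug remaining = 35.47888 mL × 0.9615385 units/mL = 34.11431 units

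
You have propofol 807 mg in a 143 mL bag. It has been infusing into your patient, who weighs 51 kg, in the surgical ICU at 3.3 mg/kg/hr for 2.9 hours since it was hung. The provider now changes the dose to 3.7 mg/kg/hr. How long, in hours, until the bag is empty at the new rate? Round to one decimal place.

1.7 hours

Initial rate:
Dose = 3.3 mg/kg/hr × 51 kg = 168.3 mg/hr
Concentration = 807 mg ÷ 143 mL = 5.643357 mg/mL
Rate = 168.3 mg/hr ÷ 5.643357 mg/mL = 29.82268 mL/hr
Volume infused so far = 29.82268 mL/hr × 2.9 hr = 86.48576 mL
Volume remaining = 143 − 86.48576 = 56.51424 mL
New rate:
Dose = 3.7 mg/kg/hr × 51 kg = 188.7 mg/hr
Rate = 188.7 mg/hr ÷ 5.643357 mg/mL = 33.43755 mL/hr
Time remaining = 56.51424 mL ÷ 33.43755 mL/hr = 1.690143 hr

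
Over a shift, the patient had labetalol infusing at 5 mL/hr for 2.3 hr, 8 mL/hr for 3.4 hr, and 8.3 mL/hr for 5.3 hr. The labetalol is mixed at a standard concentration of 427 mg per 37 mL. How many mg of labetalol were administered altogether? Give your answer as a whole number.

954 mg

Concentration = 427 mg ÷ 37 mL = 11.54054 mg/mL
Stage 1: 5 mL/hr × 2.3 hr = 11.5 mL → 11.5 mL × 11.54054 mg/mL = 132.7162 mg
Stage 2: 8 mL/hr × 3.4 hr = 27.2 mL → 27.2 mL × 11.54054 mg/mL = 313.9027 mg
Stage 3: 8.3 mL/hr × 5.3 hr = 43.99 mL → 43.99 mL × 11.54054 mg/mL = 507.6684 mg
Total = 132.7162 + 313.9027 + 507.6684 = 954.2873 mg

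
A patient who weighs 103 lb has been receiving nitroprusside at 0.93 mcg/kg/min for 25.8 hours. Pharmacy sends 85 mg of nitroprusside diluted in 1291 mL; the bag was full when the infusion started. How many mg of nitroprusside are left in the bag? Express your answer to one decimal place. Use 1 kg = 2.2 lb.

17.6 mg

Weight = 103 lb ÷ 2.2 lb/kg = 46.81818 kg
Dose = 0.93 mcg/kg/min × 46.81818 kg = 43.54091 mcg/min
43.54091 mcg/min × 60 min/hr = 2612.455 mcg/hr
Concentration = 85 mg ÷ 1291 mL = 0.06584043 mg/mL = 65.84043 mcg/mL
Rate = 2612.455 mcg/hr ÷ 65.84043 mcg/mL = 39.67857 mL/hr
Volume infused = 39.67857 mL/hr × 25.8 hr = 1023.707 mL
Volume remaining = 1291 − 1023.707 = 267.2928 mL
Drug remaining = 267.2928 mL × 65.84043 mcg/mL = 17598.67 mcg = 17.59867 mg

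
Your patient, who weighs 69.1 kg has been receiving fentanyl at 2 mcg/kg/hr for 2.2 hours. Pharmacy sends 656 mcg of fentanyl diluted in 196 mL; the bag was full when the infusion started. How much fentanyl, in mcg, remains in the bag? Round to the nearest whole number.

Dose = 2 mcg/kg/hr × 69.1 kg = 138.2 mcg/hr
Concentration = 656 mcg ÷ 196 mL = 3.346939 mcg/mL
Rate = 138.2 mcg/hr ÷ 3.346939 mcg/mL = 41.29146 mL/hr
Volume infused = 41.29146 mL/hr × 2.2 hr = 90.84122 mL
Volume remaining = 196 − 90.84122 = 105.1588 mL
Drug remaining = 105.1588 mL × 3.346939 mcg/mL = 351.96 mcg

352 mcg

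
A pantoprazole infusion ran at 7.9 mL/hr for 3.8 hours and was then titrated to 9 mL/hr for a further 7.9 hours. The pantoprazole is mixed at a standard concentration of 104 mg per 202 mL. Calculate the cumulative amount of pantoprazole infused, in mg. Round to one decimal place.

Concentration = 104 mg ÷ 202 mL = 0.5148515 mg/mL
Stage 1: 7.9 mL/hr × 3.8 hr = 30.02 mL → 30.02 mL × 0.5148515 mg/mL = 15.45584 mg
Stage 2: 9 mL/hr × 7.9 hr = 71.1 mL → 71.1 mL × 0.5148515 mg/mL = 36.60594 mg
Total = 15.45584 + 36.60594 = 52.06178 mg

52.1 mg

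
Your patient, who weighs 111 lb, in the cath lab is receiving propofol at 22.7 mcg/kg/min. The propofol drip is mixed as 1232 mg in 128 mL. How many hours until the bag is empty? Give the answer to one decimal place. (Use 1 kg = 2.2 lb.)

Weight = 111 lb ÷ 2.2 lb/kg = 50.45455 kg
Dose = 22.7 mcg/kg/min × 50.45455 kg = 1145.318 mcg/min
1145.318 mcg/min × 60 min/hr = 68719.09 mcg/hr
Concentration = 1232 mg ÷ 128 mL = 9.625 mg/mL = 9625 mcg/mL
Rate = 68719.09 mcg/hr ÷ 9625 mcg/mL = 7.139646 mL/hr
Duration = 128 mL ÷ 7.139646 mL/hr = 17.92806 hr

17.9 hours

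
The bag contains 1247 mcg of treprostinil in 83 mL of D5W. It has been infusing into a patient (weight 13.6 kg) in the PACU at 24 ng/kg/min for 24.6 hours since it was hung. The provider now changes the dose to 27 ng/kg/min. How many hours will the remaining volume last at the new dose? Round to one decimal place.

Initial rate:
Dose = 24 ng/kg/min × 13.6 kg = 326.4 ng/min
326.4 ng/min × 60 min/hr = 19584 ng/hr
Concentration = 1247 mcg ÷ 83 mL = 15.0241 mcg/mL = 15024.1 ng/mL
Rate = 19584 ng/hr ÷ 15024.1 ng/mL = 1.303506 mL/hr
Volume infused so far = 1.303506 mL/hr × 24.6 hr = 32.06625 mL
Volume remaining = 83 − 32.06625 = 50.93375 mL
New rate:
Dose = 27 ng/kg/min × 13.6 kg = 367.2 ng/min
367.2 ng/min × 60 min/hr = 22032 ng/hr
Rate = 22032 ng/hr ÷ 15024.1 ng/mL = 1.466444 mL/hr
Time remaining = 50.93375 mL ÷ 1.466444 mL/hr = 34.73282 hr

34.7 hours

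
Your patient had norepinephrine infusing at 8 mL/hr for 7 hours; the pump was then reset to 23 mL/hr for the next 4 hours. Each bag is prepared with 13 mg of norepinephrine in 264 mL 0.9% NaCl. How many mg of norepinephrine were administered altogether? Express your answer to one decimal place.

7.3 mg

Concentration = 13 mg ÷ 264 mL = 0.04924242 mg/mL
Stage 1: 8 mL/hr × 7 hr = 56 mL → 56 mL × 0.04924242 mg/mL = 2.757576 mg
Stage 2: 23 mL/hr × 4 hr = 92 mL → 92 mL × 0.04924242 mg/mL = 4.530303 mg
Total = 2.757576 + 4.530303 = 7.287879 mg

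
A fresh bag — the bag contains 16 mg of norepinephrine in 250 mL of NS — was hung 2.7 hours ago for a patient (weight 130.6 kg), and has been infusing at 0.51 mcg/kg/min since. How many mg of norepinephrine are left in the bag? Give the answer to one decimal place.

Dose = 0.51 mcg/kg/min × 130.6 kg = 66.606 mcg/min
66.606 mcg/min × 60 min/hr = 3996.36 mcg/hr
Concentration = 16 mg ÷ 250 mL = 0.064 mg/mL = 64 mcg/mL
Rate = 3996.36 mcg/hr ÷ 64 mcg/mL = 62.44312 mL/hr
Volume infused = 62.44312 mL/hr × 2.7 hr = 168.5964 mL
Volume remaining = 250 − 168.5964 = 81.40356 mL
Drug remaining = 81.40356 mL × 64 mcg/mL = 5209.828 mcg = 5.209828 mg

5.2 mg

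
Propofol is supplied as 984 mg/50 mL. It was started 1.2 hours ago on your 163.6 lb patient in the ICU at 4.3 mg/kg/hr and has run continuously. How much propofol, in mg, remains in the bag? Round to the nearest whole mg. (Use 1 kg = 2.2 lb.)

Weight = 163.6 lb ÷ 2.2 lb/kg = 74.36364 kg
Dose = 4.3 mg/kg/hr × 74.36364 kg = 319.7636 mg/hr
Concentration = 984 mg ÷ 50 mL = 19.68 mg/mL
Rate = 319.7636 mg/hr ÷ 19.68 mg/mL = 16.24815 mL/hr
Volume infused = 16.24815 mL/hr × 1.2 hr = 19.49778 mL
Volume remaining = 50 − 19.49778 = 30.50222 mL
Drug remaining = 30.50222 mL × 19.68 mg/mL = 600.2836 mg

600 mg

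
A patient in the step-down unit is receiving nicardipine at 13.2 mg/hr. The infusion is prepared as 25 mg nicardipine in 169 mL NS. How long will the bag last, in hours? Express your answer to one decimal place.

Concentration = 25 mg ÷ 169 mL = 0.147929 mg/mL
Rate = 13.2 mg/hr ÷ 0.147929 mg/mL = 89.232 mL/hr
Duration = 169 mL ÷ 89.232 mL/hr = 1.893939 hr

1.9 hours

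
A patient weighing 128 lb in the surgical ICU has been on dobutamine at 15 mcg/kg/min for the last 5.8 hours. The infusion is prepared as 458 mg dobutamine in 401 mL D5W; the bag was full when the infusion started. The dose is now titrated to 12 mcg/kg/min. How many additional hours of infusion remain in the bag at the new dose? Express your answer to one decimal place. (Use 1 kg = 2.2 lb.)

Initial rate:
Weight = 128 lb ÷ 2.2 lb/kg = 58.18182 kg
Dose = 15 mcg/kg/min × 58.18182 kg = 872.7273 mcg/min
872.7273 mcg/min × 60 min/hr = 52363.64 mcg/hr
Concentration = 458 mg ÷ 401 mL = 1.142145 mg/mL = 1142.145 mcg/mL
Rate = 52363.64 mcg/hr ÷ 1142.145 mcg/mL = 45.84676 mL/hr
Volume infused so far = 45.84676 mL/hr × 5.8 hr = 265.9112 mL
Volume remaining = 401 − 265.9112 = 135.0888 mL
New rate:
Dose = 12 mcg/kg/min × 58.18182 kg = 698.1818 mcg/min
698.1818 mcg/min × 60 min/hr = 41890.91 mcg/hr
Rate = 41890.91 mcg/hr ÷ 1142.145 mcg/mL = 36.67741 mL/hr
Time remaining = 135.0888 mL ÷ 36.67741 mL/hr = 3.68316 hr

3.7 hours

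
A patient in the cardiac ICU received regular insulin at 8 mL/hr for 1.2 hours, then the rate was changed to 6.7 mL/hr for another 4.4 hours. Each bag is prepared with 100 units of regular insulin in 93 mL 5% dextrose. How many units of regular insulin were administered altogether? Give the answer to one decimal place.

Concentration = 100 units ÷ 93 mL = 1.075269 units/mL
Stage 1: 8 mL/hr × 1.2 hr = 9.6 mL → 9.6 mL × 1.075269 units/mL = 10.32258 units
Stage 2: 6.7 mL/hr × 4.4 hr = 29.48 mL → 29.48 mL × 1.075269 units/mL = 31.69892 units
Total = 10.32258 + 31.69892 = 42.02151 units

42.0 units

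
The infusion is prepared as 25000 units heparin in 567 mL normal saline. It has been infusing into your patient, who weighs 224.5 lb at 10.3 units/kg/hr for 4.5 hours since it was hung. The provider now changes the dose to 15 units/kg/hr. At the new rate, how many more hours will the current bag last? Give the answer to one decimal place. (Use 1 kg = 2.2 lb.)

13.2 hours

Initial rate:
Weight = 224.5 lb ÷ 2.2 lb/kg = 102.0455 kg
Dose = 10.3 units/kg/hr × 102.0455 kg = 1051.068 units/hr
Concentration = 25000 units ÷ 567 mL = 44.09171 units/mL
Rate = 1051.068 units/hr ÷ 44.09171 units/mL = 23.83823 mL/hr
Volume infused so far = 23.83823 mL/hr × 4.5 hr = 107.272 mL
Volume remaining = 567 − 107.272 = 459.728 mL
New rate:
Dose = 15 units/kg/hr × 102.0455 kg = 1530.682 units/hr
Rate = 1530.682 units/hr ÷ 44.09171 units/mL = 34.71586 mL/hr
Time remaining = 459.728 mL ÷ 34.71586 mL/hr = 13.24259 hr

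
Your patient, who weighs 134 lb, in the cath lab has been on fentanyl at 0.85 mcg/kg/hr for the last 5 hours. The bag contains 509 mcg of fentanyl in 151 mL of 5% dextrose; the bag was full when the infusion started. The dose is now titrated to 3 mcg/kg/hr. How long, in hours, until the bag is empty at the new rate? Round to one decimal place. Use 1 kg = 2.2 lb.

1.4 hours

Initial rate:
Weight = 134 lb ÷ 2.2 lb/kg = 60.90909 kg
Dose = 0.85 mcg/kg/hr × 60.90909 kg = 51.77273 mcg/hr
Concentration = 509 mcg ÷ 151 mL = 3.370861 mcg/mL
Rate = 51.77273 mcg/hr ÷ 3.370861 mcg/mL = 15.3589 mL/hr
Volume infused so far = 15.3589 mL/hr × 5 hr = 76.79452 mL
Volume remaining = 151 − 76.79452 = 74.20548 mL
New rate:
Dose = 3 mcg/kg/hr × 60.90909 kg = 182.7273 mcg/hr
Rate = 182.7273 mcg/hr ÷ 3.370861 mcg/mL = 54.20789 mL/hr
Time remaining = 74.20548 mL ÷ 54.20789 mL/hr = 1.368905 hr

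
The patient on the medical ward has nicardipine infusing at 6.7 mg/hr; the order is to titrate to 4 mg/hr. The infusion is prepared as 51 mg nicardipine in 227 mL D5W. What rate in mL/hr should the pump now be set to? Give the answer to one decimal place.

17.8 mL/hr

Concentration = 51 mg ÷ 227 mL = 0.2246696 mg/mL
Rate = 4 mg/hr ÷ 0.2246696 mg/mL = 17.80392 mL/hr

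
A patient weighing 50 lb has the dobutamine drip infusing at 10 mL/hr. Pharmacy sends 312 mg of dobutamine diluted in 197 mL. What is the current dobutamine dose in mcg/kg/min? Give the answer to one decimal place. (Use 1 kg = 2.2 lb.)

Weight = 50 lb ÷ 2.2 lb/kg = 22.72727 kg
Concentration = 312 mg ÷ 197 mL = 1.583756 mg/mL = 1583.756 mcg/mL
Drug rate = 10 mL/hr × 1583.756 mcg/mL = 15837.56 mcg/hr
15837.56 mcg/hr ÷ 60 min/hr = 263.9594 mcg/min
263.9594 mcg/min ÷ 22.72727 kg = 11.61421 mcg/kg/min

11.6 mcg/kg/min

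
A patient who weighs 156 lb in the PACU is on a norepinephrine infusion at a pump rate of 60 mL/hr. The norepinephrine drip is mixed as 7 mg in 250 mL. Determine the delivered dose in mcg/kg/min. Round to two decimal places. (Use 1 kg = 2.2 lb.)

Weight = 156 lb ÷ 2.2 lb/kg = 70.90909 kg
Concentration = 7 mg ÷ 250 mL = 0.028 mg/mL = 28 mcg/mL
Drug rate = 60 mL/hr × 28 mcg/mL = 1680 mcg/hr
1680 mcg/hr ÷ 60 min/hr = 28 mcg/min
28 mcg/min ÷ 70.90909 kg = 0.3948718 mcg/kg/min

0.39 mcg/kg/min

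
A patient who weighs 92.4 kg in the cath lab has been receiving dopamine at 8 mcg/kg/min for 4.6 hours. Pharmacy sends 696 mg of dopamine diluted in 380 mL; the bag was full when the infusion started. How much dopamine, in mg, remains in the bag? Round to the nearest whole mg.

Dose = 8 mcg/kg/min × 92.4 kg = 739.2 mcg/min
739.2 mcg/min × 60 min/hr = 44352 mcg/hr
Concentration = 696 mg ÷ 380 mL = 1.831579 mg/mL = 1831.579 mcg/mL
Rate = 44352 mcg/hr ÷ 1831.579 mcg/mL = 24.21517 mL/hr
Volume infused = 24.21517 mL/hr × 4.6 hr = 111.3898 mL
Volume remaining = 380 − 111.3898 = 268.6102 mL
Drug remaining = 268.6102 mL × 1831.579 mcg/mL = 491980.8 mcg = 491.9808 mg

492 mg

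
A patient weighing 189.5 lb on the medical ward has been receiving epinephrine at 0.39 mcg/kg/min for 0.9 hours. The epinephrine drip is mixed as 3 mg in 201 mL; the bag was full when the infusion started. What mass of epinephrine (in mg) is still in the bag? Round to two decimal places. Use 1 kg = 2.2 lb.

1.19 mg

Weight = 189.5 lb ÷ 2.2 lb/kg = 86.13636 kg
Dose = 0.39 mcg/kg/min × 86.13636 kg = 33.59318 mcg/min
33.59318 mcg/min × 60 min/hr = 2015.591 mcg/hr
Concentration = 3 mg ÷ 201 mL = 0.01492537 mg/mL = 14.92537 mcg/mL
Rate = 2015.591 mcg/hr ÷ 14.92537 mcg/mL = 135.0446 mL/hr
Volume infused = 135.0446 mL/hr × 0.9 hr = 121.5401 mL
Volume remaining = 201 − 121.5401 = 79.45987 mL
Drug remaining = 79.45987 mL × 14.92537 mcg/mL = 1185.968 mcg = 1.185968 mg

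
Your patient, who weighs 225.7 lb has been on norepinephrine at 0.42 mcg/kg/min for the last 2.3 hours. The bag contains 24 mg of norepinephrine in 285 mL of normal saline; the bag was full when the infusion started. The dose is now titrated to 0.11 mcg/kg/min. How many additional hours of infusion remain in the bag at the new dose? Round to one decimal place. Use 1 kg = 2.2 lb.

26.7 hours

Initial rate:
Weight = 225.7 lb ÷ 2.2 lb/kg = 102.5909 kg
Dose = 0.42 mcg/kg/min × 102.5909 kg = 43.08818 mcg/min
43.08818 mcg/min × 60 min/hr = 2585.291 mcg/hr
Concentration = 24 mg ÷ 285 mL = 0.08421053 mg/mL = 84.21053 mcg/mL
Rate = 2585.291 mcg/hr ÷ 84.21053 mcg/mL = 30.70033 mL/hr
Volume infused so far = 30.70033 mL/hr × 2.3 hr = 70.61076 mL
Volume remaining = 285 − 70.61076 = 214.3892 mL
New rate:
Dose = 0.11 mcg/kg/min × 102.5909 kg = 11.285 mcg/min
11.285 mcg/min × 60 min/hr = 677.1 mcg/hr
Rate = 677.1 mcg/hr ÷ 84.21053 mcg/mL = 8.040562 mL/hr
Time remaining = 214.3892 mL ÷ 8.040562 mL/hr = 26.66346 hr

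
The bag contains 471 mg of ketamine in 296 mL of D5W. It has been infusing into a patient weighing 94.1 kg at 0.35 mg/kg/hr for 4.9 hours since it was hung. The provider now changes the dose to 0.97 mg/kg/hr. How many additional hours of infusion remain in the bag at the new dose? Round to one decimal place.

3.4 hours

Initial rate:
Dose = 0.35 mg/kg/hr × 94.1 kg = 32.935 mg/hr
Concentration = 471 mg ÷ 296 mL = 1.591216 mg/mL
Rate = 32.935 mg/hr ÷ 1.591216 mg/mL = 20.698 mL/hr
Volume infused so far = 20.698 mL/hr × 4.9 hr = 101.4202 mL
Volume remaining = 296 − 101.4202 = 194.5798 mL
New rate:
Dose = 0.97 mg/kg/hr × 94.1 kg = 91.277 mg/hr
Rate = 91.277 mg/hr ÷ 1.591216 mg/mL = 57.36304 mL/hr
Time remaining = 194.5798 mL ÷ 57.36304 mL/hr = 3.392076 hr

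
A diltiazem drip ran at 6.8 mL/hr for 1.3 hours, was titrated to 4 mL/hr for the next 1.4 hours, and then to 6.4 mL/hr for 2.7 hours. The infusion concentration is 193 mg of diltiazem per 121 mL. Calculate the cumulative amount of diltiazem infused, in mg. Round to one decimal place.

50.6 mg

Concentration = 193 mg ÷ 121 mL = 1.595041 mg/mL
Stage 1: 6.8 mL/hr × 1.3 hr = 8.84 mL → 8.84 mL × 1.595041 mg/mL = 14.10017 mg
Stage 2: 4 mL/hr × 1.4 hr = 5.6 mL → 5.6 mL × 1.595041 mg/mL = 8.932231 mg
Stage 3: 6.4 mL/hr × 2.7 hr = 17.28 mL → 17.28 mL × 1.595041 mg/mL = 27.56231 mg
Total = 14.10017 + 8.932231 + 27.56231 = 50.59471 mg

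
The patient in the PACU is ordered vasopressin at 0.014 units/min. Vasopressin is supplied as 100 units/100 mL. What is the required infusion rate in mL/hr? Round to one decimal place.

0.8 mL/hr

0.014 units/min × 60 min/hr = 0.84 units/hr
Concentration = 100 units ÷ 100 mL = 1 units/mL
Rate = 0.84 units/hr ÷ 1 units/mL = 0.84 mL/hr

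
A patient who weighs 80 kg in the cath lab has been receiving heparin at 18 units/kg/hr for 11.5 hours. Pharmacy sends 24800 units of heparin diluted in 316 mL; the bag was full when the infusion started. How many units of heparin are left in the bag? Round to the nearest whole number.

Dose = 18 units/kg/hr × 80 kg = 1440 units/hr
Concentration = 24800 units ÷ 316 mL = 78.48101 units/mL
Rate = 1440 units/hr ÷ 78.48101 units/mL = 18.34839 mL/hr
Volume infused = 18.34839 mL/hr × 11.5 hr = 211.0065 mL
Volume remaining = 316 − 211.0065 = 104.9935 mL
Drug remaining = 104.9935 mL × 78.48101 units/mL = 8240 units

8240 units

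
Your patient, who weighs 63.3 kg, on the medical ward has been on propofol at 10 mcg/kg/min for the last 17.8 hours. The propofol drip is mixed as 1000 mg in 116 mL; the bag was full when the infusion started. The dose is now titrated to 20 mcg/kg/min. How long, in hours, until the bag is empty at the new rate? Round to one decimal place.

Initial rate:
Dose = 10 mcg/kg/min × 63.3 kg = 633 mcg/min
633 mcg/min × 60 min/hr = 37980 mcg/hr
Concentration = 1000 mg ÷ 116 mL = 8.62069 mg/mL = 8620.69 mcg/mL
Rate = 37980 mcg/hr ÷ 8620.69 mcg/mL = 4.40568 mL/hr
Volume infused so far = 4.40568 mL/hr × 17.8 hr = 78.4211 mL
Volume remaining = 116 − 78.4211 = 37.5789 mL
New rate:
Dose = 20 mcg/kg/min × 63.3 kg = 1266 mcg/min
1266 mcg/min × 60 min/hr = 75960 mcg/hr
Rate = 75960 mcg/hr ÷ 8620.69 mcg/mL = 8.81136 mL/hr
Time remaining = 37.5789 mL ÷ 8.81136 mL/hr = 4.264824 hr

4.3 hours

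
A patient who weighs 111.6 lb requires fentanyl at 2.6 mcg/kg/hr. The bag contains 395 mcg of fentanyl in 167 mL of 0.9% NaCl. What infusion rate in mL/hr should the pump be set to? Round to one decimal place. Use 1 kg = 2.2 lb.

55.8 mL/hr

Weight = 111.6 lb ÷ 2.2 lb/kg = 50.72727 kg
Dose = 2.6 mcg/kg/hr × 50.72727 kg = 131.8909 mcg/hr
Concentration = 395 mcg ÷ 167 mL = 2.365269 mcg/mL
Rate = 131.8909 mcg/hr ÷ 2.365269 mcg/mL = 55.76147 mL/hr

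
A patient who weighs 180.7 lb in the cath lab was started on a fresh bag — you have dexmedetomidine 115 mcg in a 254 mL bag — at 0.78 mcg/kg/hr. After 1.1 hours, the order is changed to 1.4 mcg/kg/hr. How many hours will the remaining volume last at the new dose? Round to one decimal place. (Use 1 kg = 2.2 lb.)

0.4 hours

Initial rate:
Weight = 180.7 lb ÷ 2.2 lb/kg = 82.13636 kg
Dose = 0.78 mcg/kg/hr × 82.13636 kg = 64.06636 mcg/hr
Concentration = 115 mcg ÷ 254 mL = 0.4527559 mcg/mL
Rate = 64.06636 mcg/hr ÷ 0.4527559 mcg/mL = 141.5031 mL/hr
Volume infused so far = 141.5031 mL/hr × 1.1 hr = 155.6534 mL
Volume remaining = 254 − 155.6534 = 98.34659 mL
New rate:
Dose = 1.4 mcg/kg/hr × 82.13636 kg = 114.9909 mcg/hr
Rate = 114.9909 mcg/hr ÷ 0.4527559 mcg/mL = 253.9799 mL/hr
Time remaining = 98.34659 mL ÷ 253.9799 mL/hr = 0.3872219 hr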